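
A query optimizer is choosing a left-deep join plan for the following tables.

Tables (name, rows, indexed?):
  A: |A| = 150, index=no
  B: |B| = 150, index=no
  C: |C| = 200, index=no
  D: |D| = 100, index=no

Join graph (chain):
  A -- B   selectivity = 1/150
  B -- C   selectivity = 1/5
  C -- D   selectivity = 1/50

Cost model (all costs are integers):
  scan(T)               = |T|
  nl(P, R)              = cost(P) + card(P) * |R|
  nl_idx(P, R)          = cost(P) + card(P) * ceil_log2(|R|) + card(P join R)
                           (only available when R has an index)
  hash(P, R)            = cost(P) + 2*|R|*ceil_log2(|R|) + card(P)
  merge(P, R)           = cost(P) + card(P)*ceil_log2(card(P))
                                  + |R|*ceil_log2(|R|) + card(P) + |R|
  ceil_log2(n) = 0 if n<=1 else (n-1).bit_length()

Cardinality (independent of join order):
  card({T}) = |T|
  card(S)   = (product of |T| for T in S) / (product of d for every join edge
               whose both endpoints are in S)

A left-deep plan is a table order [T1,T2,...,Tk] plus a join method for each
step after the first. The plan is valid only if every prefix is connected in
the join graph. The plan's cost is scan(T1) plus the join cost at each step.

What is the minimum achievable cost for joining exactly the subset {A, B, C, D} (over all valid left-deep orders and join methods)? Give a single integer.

Selinger DP over subsets of {A,B,C,D}:
  {A}: scan cost=150, card=150
  {B}: scan cost=150, card=150
  {C}: scan cost=200, card=200
  {D}: scan cost=100, card=100
  {AB}: card=150; try (B,hash)→2700, (A,hash)→2700, (B,merge)→2850, (A,merge)→2850, (B,nl)→22650, (A,nl)→22650; best=2700 via (B,hash)
  {BC}: card=6000; try (B,hash)→2800, (C,merge)→3300, (B,merge)→3350, (C,hash)→3500, (C,nl)→30150, (B,nl)→30200; best=2800 via (B,hash)
  {CD}: card=400; try (D,hash)→1800, (C,merge)→2700, (D,merge)→2800, (C,hash)→3400, (C,nl)→20100, (D,nl)→20200; best=1800 via (D,hash)
  {ABC}: card=6000; try (C,merge)→5850, (C,hash)→6050, (A,hash)→11200, (C,nl)→32700, (A,merge)→88150, (A,nl)→902800; best=5850 via (C,merge)
  {BCD}: card=12000; try (B,hash)→4600, (B,merge)→7150, (D,hash)→10200, (B,nl)→61800, (D,merge)→87600, (D,nl)→602800; best=4600 via (B,hash)
  {ABCD}: card=12000; try (D,hash)→13250, (A,hash)→19000, (D,merge)→90650, (A,merge)→185950, (D,nl)→605850, (A,nl)→1804600; best=13250 via (D,hash)

13250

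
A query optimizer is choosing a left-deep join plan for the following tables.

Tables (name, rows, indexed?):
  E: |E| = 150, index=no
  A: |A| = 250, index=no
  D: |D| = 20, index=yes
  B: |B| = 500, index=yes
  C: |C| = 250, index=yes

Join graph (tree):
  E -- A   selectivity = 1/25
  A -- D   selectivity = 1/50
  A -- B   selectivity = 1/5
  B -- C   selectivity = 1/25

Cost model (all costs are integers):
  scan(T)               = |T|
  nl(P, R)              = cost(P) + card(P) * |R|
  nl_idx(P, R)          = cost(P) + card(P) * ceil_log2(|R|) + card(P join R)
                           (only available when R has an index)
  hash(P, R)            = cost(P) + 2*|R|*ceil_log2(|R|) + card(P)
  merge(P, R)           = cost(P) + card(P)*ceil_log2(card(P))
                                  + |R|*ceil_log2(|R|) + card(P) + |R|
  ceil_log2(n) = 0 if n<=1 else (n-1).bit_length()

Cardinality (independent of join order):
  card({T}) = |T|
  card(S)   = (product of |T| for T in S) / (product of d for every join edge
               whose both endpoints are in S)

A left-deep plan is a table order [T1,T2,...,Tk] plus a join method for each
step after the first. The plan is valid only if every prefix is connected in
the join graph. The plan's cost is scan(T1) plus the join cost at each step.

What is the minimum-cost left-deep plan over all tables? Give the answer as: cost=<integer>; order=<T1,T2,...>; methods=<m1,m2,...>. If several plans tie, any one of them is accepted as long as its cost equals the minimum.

cost=76450; order=A,D,E,B,C; methods=hash,merge,hash,hash

Selinger DP (subsets sized 1..n):
  {E}: scan cost=150, card=150
  {A}: scan cost=250, card=250
  {D}: scan cost=20, card=20
  {B}: scan cost=500, card=500
  {C}: scan cost=250, card=250
  {AE}: card=1500; try (E,hash)→2900, (A,merge)→3750, (E,merge)→3850, (A,hash)→4300, (A,nl)→37650, (E,nl)→37750; best=2900 via (E,hash)
  {AD}: card=100; try (D,hash)→700, (D,nl_idx)→1600, (A,merge)→2390, (D,merge)→2620, (A,hash)→4040, (A,nl)→5020 …(+1); best=700 via (D,hash)
  {AB}: card=25000; try (A,hash)→5000, (B,merge)→7500, (A,merge)→7750, (B,hash)→9500, (B,nl_idx)→27500, (B,nl)→125250 …(+1); best=5000 via (A,hash)
  {BC}: card=5000; try (C,hash)→5000, (B,merge)→7500, (B,nl_idx)→7500, (C,merge)→7750, (C,nl_idx)→9500, (B,hash)→9500 …(+2); best=5000 via (C,hash)
  {ADE}: card=600; try (E,merge)→2850, (E,hash)→3200, (D,hash)→4600, (D,nl_idx)→11000, (E,nl)→15700, (D,merge)→21020 …(+1); best=2850 via (E,merge)
  {ABE}: card=150000; try (B,hash)→13400, (B,merge)→25900, (E,hash)→32400, (B,nl_idx)→166400, (E,merge)→406350, (B,nl)→752900 …(+1); best=13400 via (B,hash)
  {ABD}: card=10000; try (B,merge)→6500, (B,hash)→9800, (B,nl_idx)→11600, (D,hash)→30200, (B,nl)→50700, (D,nl_idx)→140000 …(+2); best=6500 via (B,merge)
  {ABC}: card=250000; try (A,hash)→14000, (C,hash)→34000, (A,merge)→77250, (C,merge)→407250, (C,nl_idx)→455000, (A,nl)→1255000 …(+1); best=14000 via (A,hash)
  {ABDE}: card=60000; try (B,hash)→12450, (B,merge)→14450, (E,hash)→18900, (B,nl_idx)→68250, (E,merge)→157850, (D,hash)→163600 …(+5); best=12450 via (B,hash)
  {ABCE}: card=1500000; try (C,hash)→167400, (E,hash)→266400, (C,nl_idx)→2713400, (C,merge)→2865650, (E,merge)→4765350, (C,nl)→37513400 …(+1); best=167400 via (C,hash)
  {ABCD}: card=100000; try (C,hash)→20500, (C,merge)→158750, (C,nl_idx)→186500, (D,hash)→264200, (D,nl_idx)→1364000, (C,nl)→2506500 …(+2); best=20500 via (C,hash)
  {ABCDE}: card=600000; try (C,hash)→76450, (E,hash)→122900, (C,merge)→1034700, (C,nl_idx)→1092450, (D,hash)→1667600, (E,merge)→1821850 …(+5); best=76450 via (C,hash)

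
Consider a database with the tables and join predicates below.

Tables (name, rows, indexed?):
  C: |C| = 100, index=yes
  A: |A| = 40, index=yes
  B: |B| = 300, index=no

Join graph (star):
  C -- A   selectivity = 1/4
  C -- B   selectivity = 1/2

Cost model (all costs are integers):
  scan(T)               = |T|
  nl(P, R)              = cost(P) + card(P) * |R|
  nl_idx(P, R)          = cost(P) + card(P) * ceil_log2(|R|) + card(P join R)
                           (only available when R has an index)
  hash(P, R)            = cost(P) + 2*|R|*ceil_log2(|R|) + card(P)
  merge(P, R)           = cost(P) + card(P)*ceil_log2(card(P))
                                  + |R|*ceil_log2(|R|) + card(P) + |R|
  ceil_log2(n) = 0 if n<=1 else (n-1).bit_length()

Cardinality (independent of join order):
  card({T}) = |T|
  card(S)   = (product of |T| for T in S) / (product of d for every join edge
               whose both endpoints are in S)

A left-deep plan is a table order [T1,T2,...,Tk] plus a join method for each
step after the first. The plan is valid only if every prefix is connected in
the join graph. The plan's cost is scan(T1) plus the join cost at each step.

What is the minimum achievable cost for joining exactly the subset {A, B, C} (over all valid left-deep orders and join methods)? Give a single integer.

Selinger DP over subsets of {A,B,C}:
  {C}: scan cost=100, card=100
  {A}: scan cost=40, card=40
  {B}: scan cost=300, card=300
  {AC}: card=1000; try (A,hash)→680, (C,merge)→1120, (A,merge)→1180, (C,nl_idx)→1320, (C,hash)→1480, (A,nl_idx)→1700 …(+2); best=680 via (A,hash)
  {BC}: card=15000; try (C,hash)→2000, (B,merge)→3900, (C,merge)→4100, (B,hash)→5600, (C,nl_idx)→17400, (B,nl)→30100 …(+1); best=2000 via (C,hash)
  {ABC}: card=150000; try (B,hash)→7080, (B,merge)→14680, (A,hash)→17480, (A,merge)→227280, (A,nl_idx)→242000, (B,nl)→300680 …(+1); best=7080 via (B,hash)

7080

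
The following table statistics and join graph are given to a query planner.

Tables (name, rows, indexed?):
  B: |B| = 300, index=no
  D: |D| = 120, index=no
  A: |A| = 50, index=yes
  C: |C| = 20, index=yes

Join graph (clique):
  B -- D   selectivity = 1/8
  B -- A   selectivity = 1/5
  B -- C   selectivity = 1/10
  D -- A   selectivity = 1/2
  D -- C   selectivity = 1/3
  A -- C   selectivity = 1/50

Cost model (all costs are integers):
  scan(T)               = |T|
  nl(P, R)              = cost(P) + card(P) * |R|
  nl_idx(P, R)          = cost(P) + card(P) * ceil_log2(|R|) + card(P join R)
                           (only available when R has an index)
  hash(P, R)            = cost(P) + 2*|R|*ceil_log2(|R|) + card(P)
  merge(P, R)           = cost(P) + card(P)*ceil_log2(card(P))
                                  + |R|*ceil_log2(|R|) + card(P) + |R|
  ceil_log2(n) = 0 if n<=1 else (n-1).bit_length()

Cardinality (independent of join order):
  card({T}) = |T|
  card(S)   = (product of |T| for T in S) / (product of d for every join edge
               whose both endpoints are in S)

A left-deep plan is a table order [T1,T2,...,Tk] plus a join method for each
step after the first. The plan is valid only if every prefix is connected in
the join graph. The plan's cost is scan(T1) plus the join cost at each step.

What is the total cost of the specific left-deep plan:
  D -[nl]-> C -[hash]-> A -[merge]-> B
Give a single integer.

step 1: scan D: cost=120, card=120
step 2: join C via nl
    card(P join C) = 120*20/(3) = 800
    cost = 120 + 120*20 = 2520
step 3: join A via hash
    card(P join A) = 800*50/(2*50) = 400
    cost = 2520 + 2*50*6 + 800 = 3920
step 4: join B via merge
    card(P join B) = 400*300/(8*5*10) = 300
    cost = 3920 + 400*9 + 300*9 + 400 + 300 = 10920

10920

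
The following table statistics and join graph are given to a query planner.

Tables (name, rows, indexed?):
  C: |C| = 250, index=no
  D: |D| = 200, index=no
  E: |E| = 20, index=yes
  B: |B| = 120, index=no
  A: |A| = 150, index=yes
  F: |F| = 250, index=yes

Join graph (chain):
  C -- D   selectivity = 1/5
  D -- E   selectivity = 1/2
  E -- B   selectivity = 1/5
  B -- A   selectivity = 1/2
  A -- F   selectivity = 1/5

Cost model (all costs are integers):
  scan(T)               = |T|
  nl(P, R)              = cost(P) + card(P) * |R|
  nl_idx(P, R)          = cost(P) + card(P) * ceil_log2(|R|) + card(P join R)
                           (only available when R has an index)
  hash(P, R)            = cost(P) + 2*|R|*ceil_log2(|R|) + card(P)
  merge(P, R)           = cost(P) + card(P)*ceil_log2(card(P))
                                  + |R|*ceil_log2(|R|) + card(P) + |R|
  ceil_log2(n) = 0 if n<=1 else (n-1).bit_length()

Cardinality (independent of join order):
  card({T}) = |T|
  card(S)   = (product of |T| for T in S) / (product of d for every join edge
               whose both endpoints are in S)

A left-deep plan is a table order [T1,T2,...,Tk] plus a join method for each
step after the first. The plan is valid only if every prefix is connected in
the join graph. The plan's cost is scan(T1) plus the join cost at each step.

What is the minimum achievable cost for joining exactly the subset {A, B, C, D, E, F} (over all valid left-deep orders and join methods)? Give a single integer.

181850520

Selinger DP over subsets of {A,B,C,D,E,F}:
  {C}: scan cost=250, card=250
  {D}: scan cost=200, card=200
  {E}: scan cost=20, card=20
  {B}: scan cost=120, card=120
  {A}: scan cost=150, card=150
  {F}: scan cost=250, card=250
  {CD}: card=10000; try (D,hash)→3700, (C,merge)→4250, (D,merge)→4300, (C,hash)→4400, (C,nl)→50200, (D,nl)→50250; best=3700 via (D,hash)
  {DE}: card=2000; try (E,hash)→600, (D,merge)→1940, (E,merge)→2120, (E,nl_idx)→3200, (D,hash)→3240, (D,nl)→4020 …(+1); best=600 via (E,hash)
  {BE}: card=480; try (E,hash)→440, (B,merge)→1100, (E,merge)→1200, (E,nl_idx)→1200, (B,hash)→1720, (B,nl)→2420 …(+1); best=440 via (E,hash)
  {AB}: card=9000; try (B,hash)→1980, (A,merge)→2430, (B,merge)→2460, (A,hash)→2640, (A,nl_idx)→10080, (A,nl)→18120 …(+1); best=1980 via (B,hash)
  {AF}: card=7500; try (A,hash)→2900, (F,merge)→3750, (A,merge)→3850, (F,hash)→4300, (F,nl_idx)→8850, (A,nl_idx)→9750 …(+2); best=2900 via (A,hash)
  {CDE}: card=100000; try (C,hash)→6600, (E,hash)→13900, (C,merge)→26850, (E,nl_idx)→153700, (E,merge)→153820, (E,nl)→203700 …(+1); best=6600 via (C,hash)
  {BDE}: card=48000; try (D,hash)→4120, (B,hash)→4280, (D,merge)→7040, (B,merge)→25560, (D,nl)→96440, (B,nl)→240600; best=4120 via (D,hash)
  {ABE}: card=36000; try (A,hash)→3320, (A,merge)→6590, (E,hash)→11180, (A,nl_idx)→40280, (A,nl)→72440, (E,nl_idx)→82980 …(+2); best=3320 via (A,hash)
  {ABF}: card=450000; try (B,hash)→12080, (F,hash)→14980, (B,merge)→108860, (F,merge)→139230, (F,nl_idx)→523980, (B,nl)→902900 …(+1); best=12080 via (B,hash)
  {BCDE}: card=2400000; try (C,hash)→56120, (B,hash)→108280, (C,merge)→822370, (B,merge)→1807560, (C,nl)→12004120, (B,nl)→12006600; best=56120 via (C,hash)
  {ABDE}: card=3600000; try (D,hash)→42520, (A,hash)→54520, (D,merge)→617120, (A,merge)→821470, (A,nl_idx)→3988120, (D,nl)→7203320 …(+1); best=42520 via (D,hash)
  {ABEF}: card=1800000; try (F,hash)→43320, (E,hash)→462280, (F,merge)→617570, (F,nl_idx)→2091320, (E,nl_idx)→4062080, (F,nl)→9003320 …(+2); best=43320 via (F,hash)
  {ABCDE}: card=180000000; try (A,hash)→2458520, (C,hash)→3646520, (A,merge)→55257470, (C,merge)→82844770, (A,nl_idx)→199256120, (A,nl)→360056120 …(+1); best=2458520 via (A,hash)
  {ABDEF}: card=180000000; try (D,hash)→1846520, (F,hash)→3646520, (D,merge)→39645120, (F,merge)→82844770, (F,nl_idx)→208842520, (D,nl)→360043320 …(+1); best=1846520 via (D,hash)
  {ABCDEF}: card=9000000000; try (C,hash)→181850520, (F,hash)→182462520, (C,merge)→5221848770, (F,merge)→5222460770, (F,nl_idx)→10442458520, (C,nl)→45001846520 …(+1); best=181850520 via (C,hash)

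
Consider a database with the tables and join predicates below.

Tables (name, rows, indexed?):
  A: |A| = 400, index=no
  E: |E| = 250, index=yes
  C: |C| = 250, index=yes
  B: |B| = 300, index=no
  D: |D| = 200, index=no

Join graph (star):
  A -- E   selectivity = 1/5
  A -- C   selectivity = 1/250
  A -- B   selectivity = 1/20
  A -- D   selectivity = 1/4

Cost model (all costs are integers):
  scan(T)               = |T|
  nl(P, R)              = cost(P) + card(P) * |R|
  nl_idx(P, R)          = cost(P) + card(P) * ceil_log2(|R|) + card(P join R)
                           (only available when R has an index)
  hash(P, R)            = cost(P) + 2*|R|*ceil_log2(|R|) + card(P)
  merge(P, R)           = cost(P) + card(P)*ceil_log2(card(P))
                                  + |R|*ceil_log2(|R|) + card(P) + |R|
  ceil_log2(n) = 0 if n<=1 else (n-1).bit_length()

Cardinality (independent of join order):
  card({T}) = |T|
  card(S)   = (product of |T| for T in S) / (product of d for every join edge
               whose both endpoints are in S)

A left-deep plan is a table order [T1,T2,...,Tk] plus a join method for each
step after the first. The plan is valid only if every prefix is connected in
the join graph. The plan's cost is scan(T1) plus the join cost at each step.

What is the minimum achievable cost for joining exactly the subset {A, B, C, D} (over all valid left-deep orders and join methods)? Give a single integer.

19000

Selinger DP over subsets of {A,B,C,D}:
  {A}: scan cost=400, card=400
  {C}: scan cost=250, card=250
  {B}: scan cost=300, card=300
  {D}: scan cost=200, card=200
  {AC}: card=400; try (C,nl_idx)→4000, (C,hash)→4800, (A,merge)→6500, (C,merge)→6650, (A,hash)→7700, (A,nl)→100250 …(+1); best=4000 via (C,nl_idx)
  {AB}: card=6000; try (B,hash)→6200, (A,merge)→7300, (B,merge)→7400, (A,hash)→7800, (A,nl)→120300, (B,nl)→120400; best=6200 via (B,hash)
  {AD}: card=20000; try (D,hash)→4000, (A,merge)→6000, (D,merge)→6200, (A,hash)→7600, (A,nl)→80200, (D,nl)→80400; best=4000 via (D,hash)
  {ABC}: card=6000; try (B,hash)→9800, (B,merge)→11000, (C,hash)→16200, (C,nl_idx)→60200, (C,merge)→92450, (B,nl)→124000 …(+1); best=9800 via (B,hash)
  {ACD}: card=20000; try (D,hash)→7600, (D,merge)→9800, (C,hash)→28000, (D,nl)→84000, (C,nl_idx)→184000, (C,merge)→326250 …(+1); best=7600 via (D,hash)
  {ABD}: card=300000; try (D,hash)→15400, (B,hash)→29400, (D,merge)→92000, (B,merge)→327000, (D,nl)→1206200, (B,nl)→6004000; best=15400 via (D,hash)
  {ABCD}: card=300000; try (D,hash)→19000, (B,hash)→33000, (D,merge)→95600, (C,hash)→319400, (B,merge)→330600, (D,nl)→1209800 …(+4); best=19000 via (D,hash)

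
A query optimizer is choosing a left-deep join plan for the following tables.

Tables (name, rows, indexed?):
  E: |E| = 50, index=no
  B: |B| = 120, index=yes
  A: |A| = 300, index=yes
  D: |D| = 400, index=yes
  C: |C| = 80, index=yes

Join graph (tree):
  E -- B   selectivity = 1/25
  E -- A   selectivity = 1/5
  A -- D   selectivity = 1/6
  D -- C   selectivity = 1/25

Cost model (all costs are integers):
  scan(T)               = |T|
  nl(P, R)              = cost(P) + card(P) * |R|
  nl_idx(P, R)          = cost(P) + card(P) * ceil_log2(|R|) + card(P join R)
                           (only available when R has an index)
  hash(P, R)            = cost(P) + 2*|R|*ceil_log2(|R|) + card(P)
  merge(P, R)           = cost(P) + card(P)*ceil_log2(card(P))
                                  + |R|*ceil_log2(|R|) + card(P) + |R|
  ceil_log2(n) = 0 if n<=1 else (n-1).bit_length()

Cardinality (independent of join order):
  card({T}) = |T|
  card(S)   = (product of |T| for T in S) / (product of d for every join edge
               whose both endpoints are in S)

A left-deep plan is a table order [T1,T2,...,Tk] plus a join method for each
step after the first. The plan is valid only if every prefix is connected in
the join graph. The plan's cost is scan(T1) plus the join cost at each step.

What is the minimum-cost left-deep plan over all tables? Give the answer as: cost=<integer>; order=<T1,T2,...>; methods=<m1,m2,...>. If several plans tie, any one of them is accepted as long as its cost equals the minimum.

Selinger DP (subsets sized 1..n):
  {E}: scan cost=50, card=50
  {B}: scan cost=120, card=120
  {A}: scan cost=300, card=300
  {D}: scan cost=400, card=400
  {C}: scan cost=80, card=80
  {BE}: card=240; try (B,nl_idx)→640, (E,hash)→840, (B,merge)→1360, (E,merge)→1430, (B,hash)→1780, (B,nl)→6050 …(+1); best=640 via (B,nl_idx)
  {AE}: card=3000; try (E,hash)→1200, (A,merge)→3400, (A,nl_idx)→3500, (E,merge)→3650, (A,hash)→5500, (A,nl)→15050 …(+1); best=1200 via (E,hash)
  {AD}: card=20000; try (A,hash)→6200, (D,merge)→7300, (A,merge)→7400, (D,hash)→7800, (D,nl_idx)→23000, (A,nl_idx)→24000 …(+2); best=6200 via (A,hash)
  {CD}: card=1280; try (C,hash)→1920, (D,nl_idx)→2080, (C,nl_idx)→4480, (D,merge)→4720, (C,merge)→5040, (D,hash)→7360 …(+2); best=1920 via (C,hash)
  {ABE}: card=14400; try (A,merge)→5800, (B,hash)→5880, (A,hash)→6280, (A,nl_idx)→17200, (B,nl_idx)→36600, (B,merge)→41160 …(+2); best=5800 via (A,merge)
  {ADE}: card=200000; try (D,hash)→11400, (E,hash)→26800, (D,merge)→44200, (D,nl_idx)→228200, (E,merge)→326550, (E,nl)→1006200 …(+1); best=11400 via (D,hash)
  {ACD}: card=64000; try (A,hash)→8600, (A,merge)→20280, (C,hash)→27320, (A,nl_idx)→77440, (C,nl_idx)→210200, (C,merge)→326840 …(+2); best=8600 via (A,hash)
  {ABDE}: card=960000; try (D,hash)→27400, (B,hash)→213080, (D,merge)→225800, (D,nl_idx)→1095400, (B,nl_idx)→2371400, (B,merge)→3812360 …(+2); best=27400 via (D,hash)
  {ACDE}: card=640000; try (E,hash)→73200, (C,hash)→212520, (E,merge)→1096950, (C,nl_idx)→2051400, (E,nl)→3208600, (C,merge)→3812040 …(+1); best=73200 via (E,hash)
  {ABCDE}: card=3072000; try (B,hash)→714880, (C,hash)→988520, (B,nl_idx)→7625200, (C,nl_idx)→9819400, (B,merge)→13514160, (C,merge)→20188040 …(+2); best=714880 via (B,hash)

cost=714880; order=D,C,A,E,B; methods=hash,hash,hash,hash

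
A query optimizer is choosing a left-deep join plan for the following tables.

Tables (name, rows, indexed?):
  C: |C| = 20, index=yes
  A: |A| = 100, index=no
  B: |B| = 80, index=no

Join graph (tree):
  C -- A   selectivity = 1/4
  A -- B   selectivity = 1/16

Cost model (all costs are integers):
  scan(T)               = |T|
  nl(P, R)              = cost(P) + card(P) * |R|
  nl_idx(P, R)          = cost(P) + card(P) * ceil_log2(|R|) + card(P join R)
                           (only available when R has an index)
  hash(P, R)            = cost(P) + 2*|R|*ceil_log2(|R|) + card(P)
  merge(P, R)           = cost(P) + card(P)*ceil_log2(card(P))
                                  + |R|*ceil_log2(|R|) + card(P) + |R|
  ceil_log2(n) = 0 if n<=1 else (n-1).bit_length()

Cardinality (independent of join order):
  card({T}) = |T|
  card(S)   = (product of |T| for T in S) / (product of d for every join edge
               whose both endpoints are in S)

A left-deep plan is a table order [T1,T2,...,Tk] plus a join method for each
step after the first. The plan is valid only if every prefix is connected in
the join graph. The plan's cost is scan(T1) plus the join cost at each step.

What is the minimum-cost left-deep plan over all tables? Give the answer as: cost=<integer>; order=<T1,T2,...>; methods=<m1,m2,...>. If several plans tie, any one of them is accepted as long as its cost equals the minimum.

Selinger DP (subsets sized 1..n):
  {C}: scan cost=20, card=20
  {A}: scan cost=100, card=100
  {B}: scan cost=80, card=80
  {AC}: card=500; try (C,hash)→400, (A,merge)→940, (C,merge)→1020, (C,nl_idx)→1100, (A,hash)→1440, (A,nl)→2020 …(+1); best=400 via (C,hash)
  {AB}: card=500; try (B,hash)→1320, (A,merge)→1520, (B,merge)→1540, (A,hash)→1560, (A,nl)→8080, (B,nl)→8100; best=1320 via (B,hash)
  {ABC}: card=2500; try (C,hash)→2020, (B,hash)→2020, (B,merge)→6040, (C,nl_idx)→6320, (C,merge)→6440, (C,nl)→11320 …(+1); best=2020 via (C,hash)

cost=2020; order=A,B,C; methods=hash,hash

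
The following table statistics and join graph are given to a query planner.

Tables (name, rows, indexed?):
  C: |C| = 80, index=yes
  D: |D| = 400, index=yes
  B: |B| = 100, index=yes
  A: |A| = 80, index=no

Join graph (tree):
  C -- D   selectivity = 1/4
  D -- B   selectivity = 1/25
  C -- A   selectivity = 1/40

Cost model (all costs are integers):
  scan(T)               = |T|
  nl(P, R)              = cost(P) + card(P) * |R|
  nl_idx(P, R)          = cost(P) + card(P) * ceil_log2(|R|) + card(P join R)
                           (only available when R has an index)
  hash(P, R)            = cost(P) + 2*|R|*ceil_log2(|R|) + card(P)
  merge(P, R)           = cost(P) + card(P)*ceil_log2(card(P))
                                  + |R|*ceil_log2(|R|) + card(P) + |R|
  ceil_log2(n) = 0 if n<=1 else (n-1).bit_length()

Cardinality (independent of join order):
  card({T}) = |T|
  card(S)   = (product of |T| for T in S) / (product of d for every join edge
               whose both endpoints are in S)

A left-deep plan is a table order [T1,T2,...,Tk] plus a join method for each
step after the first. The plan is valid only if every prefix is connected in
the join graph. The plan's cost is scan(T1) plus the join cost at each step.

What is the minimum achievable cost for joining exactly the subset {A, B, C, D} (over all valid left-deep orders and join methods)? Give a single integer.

23640

Selinger DP over subsets of {A,B,C,D}:
  {C}: scan cost=80, card=80
  {D}: scan cost=400, card=400
  {B}: scan cost=100, card=100
  {A}: scan cost=80, card=80
  {CD}: card=8000; try (C,hash)→1920, (D,merge)→4720, (C,merge)→5040, (D,hash)→7360, (D,nl_idx)→8800, (C,nl_idx)→11200 …(+2); best=1920 via (C,hash)
  {AC}: card=160; try (C,nl_idx)→800, (C,hash)→1280, (A,hash)→1280, (C,merge)→1360, (A,merge)→1360, (C,nl)→6480 …(+1); best=800 via (C,nl_idx)
  {BD}: card=1600; try (B,hash)→2200, (D,nl_idx)→2600, (B,nl_idx)→4800, (D,merge)→4900, (B,merge)→5200, (D,hash)→7400 …(+2); best=2200 via (B,hash)
  {BCD}: card=32000; try (C,hash)→4920, (B,hash)→11320, (C,merge)→22040, (C,nl_idx)→45400, (B,nl_idx)→89920, (B,merge)→114720 …(+2); best=4920 via (C,hash)
  {ACD}: card=16000; try (D,merge)→6240, (D,hash)→8160, (A,hash)→11040, (D,nl_idx)→18240, (D,nl)→64800, (A,merge)→114560 …(+1); best=6240 via (D,merge)
  {ABCD}: card=64000; try (B,hash)→23640, (A,hash)→38040, (B,nl_idx)→182240, (B,merge)→247040, (A,merge)→517560, (B,nl)→1606240 …(+1); best=23640 via (B,hash)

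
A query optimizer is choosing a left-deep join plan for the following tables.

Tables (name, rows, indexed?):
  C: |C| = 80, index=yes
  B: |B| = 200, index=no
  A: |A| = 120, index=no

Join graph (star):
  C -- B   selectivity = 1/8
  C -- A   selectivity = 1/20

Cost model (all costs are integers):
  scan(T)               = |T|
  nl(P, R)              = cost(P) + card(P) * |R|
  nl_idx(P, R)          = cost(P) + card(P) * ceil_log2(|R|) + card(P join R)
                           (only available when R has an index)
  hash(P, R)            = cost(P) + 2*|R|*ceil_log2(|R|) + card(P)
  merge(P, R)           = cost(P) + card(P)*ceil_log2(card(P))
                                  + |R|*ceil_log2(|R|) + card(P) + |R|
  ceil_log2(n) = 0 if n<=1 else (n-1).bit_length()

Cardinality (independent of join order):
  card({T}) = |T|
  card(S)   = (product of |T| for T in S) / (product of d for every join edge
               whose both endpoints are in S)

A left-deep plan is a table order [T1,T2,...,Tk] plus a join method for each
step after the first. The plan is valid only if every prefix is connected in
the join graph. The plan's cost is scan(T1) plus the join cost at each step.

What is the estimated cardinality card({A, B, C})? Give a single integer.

Tables in S: A(120), B(200), C(80)
Edges inside S: C-B(d=8), C-A(d=20)
numerator = 120 * 200 * 80 = 1920000
denominator = 8 * 20 = 160
card(S) = 1920000 / 160 = 12000

12000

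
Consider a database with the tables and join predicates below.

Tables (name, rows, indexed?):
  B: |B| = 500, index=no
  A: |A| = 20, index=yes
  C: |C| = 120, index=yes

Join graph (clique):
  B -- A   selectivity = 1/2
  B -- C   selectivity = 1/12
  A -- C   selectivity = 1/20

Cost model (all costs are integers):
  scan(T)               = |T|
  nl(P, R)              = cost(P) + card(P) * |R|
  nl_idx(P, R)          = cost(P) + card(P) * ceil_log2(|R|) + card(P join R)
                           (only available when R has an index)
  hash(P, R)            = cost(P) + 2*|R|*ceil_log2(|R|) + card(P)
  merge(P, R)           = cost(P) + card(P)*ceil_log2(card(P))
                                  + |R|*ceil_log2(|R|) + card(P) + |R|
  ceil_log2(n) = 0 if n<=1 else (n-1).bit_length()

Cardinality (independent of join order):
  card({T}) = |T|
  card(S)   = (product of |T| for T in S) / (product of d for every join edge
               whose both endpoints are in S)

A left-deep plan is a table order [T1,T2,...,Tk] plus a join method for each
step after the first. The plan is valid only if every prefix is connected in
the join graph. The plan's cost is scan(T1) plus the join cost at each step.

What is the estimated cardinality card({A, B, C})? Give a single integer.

2500

Tables in S: A(20), B(500), C(120)
Edges inside S: B-A(d=2), B-C(d=12), A-C(d=20)
numerator = 20 * 500 * 120 = 1200000
denominator = 2 * 12 * 20 = 480
card(S) = 1200000 / 480 = 2500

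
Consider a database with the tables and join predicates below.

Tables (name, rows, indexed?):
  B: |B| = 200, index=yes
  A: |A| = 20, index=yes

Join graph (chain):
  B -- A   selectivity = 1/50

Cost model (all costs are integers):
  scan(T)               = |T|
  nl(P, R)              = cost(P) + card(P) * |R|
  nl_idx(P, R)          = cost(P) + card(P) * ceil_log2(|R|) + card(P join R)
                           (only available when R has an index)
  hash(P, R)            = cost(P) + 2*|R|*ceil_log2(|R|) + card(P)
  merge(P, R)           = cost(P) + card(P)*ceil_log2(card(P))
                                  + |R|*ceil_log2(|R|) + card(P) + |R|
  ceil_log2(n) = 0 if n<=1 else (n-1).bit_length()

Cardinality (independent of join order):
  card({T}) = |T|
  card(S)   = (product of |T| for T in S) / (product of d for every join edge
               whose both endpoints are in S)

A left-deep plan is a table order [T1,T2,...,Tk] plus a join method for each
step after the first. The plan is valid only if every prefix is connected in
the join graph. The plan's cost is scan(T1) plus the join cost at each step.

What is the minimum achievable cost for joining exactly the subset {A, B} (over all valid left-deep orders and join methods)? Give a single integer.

260

Selinger DP over subsets of {A,B}:
  {B}: scan cost=200, card=200
  {A}: scan cost=20, card=20
  {AB}: card=80; try (B,nl_idx)→260, (A,hash)→600, (A,nl_idx)→1280, (B,merge)→1940, (A,merge)→2120, (B,hash)→3240 …(+2); best=260 via (B,nl_idx)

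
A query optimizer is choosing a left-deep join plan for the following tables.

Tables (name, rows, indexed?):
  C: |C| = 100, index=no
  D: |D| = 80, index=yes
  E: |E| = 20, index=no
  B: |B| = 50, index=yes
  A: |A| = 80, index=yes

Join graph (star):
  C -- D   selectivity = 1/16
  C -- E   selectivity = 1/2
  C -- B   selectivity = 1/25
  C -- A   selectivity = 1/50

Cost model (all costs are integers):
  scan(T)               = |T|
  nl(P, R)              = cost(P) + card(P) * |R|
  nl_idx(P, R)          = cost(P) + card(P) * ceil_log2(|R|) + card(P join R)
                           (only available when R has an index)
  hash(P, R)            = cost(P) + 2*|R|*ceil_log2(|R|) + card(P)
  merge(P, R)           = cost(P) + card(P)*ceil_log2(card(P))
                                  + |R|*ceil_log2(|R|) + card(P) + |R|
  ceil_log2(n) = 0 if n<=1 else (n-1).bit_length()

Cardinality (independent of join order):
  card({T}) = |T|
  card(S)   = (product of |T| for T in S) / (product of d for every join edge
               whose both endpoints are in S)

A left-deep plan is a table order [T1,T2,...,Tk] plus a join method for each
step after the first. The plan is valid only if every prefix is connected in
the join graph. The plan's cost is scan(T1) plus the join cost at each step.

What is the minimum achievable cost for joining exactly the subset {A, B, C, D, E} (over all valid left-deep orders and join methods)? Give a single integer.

Selinger DP over subsets of {A,B,C,D,E}:
  {C}: scan cost=100, card=100
  {D}: scan cost=80, card=80
  {E}: scan cost=20, card=20
  {B}: scan cost=50, card=50
  {A}: scan cost=80, card=80
  {CD}: card=500; try (D,nl_idx)→1300, (D,hash)→1320, (C,merge)→1520, (D,merge)→1540, (C,hash)→1560, (C,nl)→8080 …(+1); best=1300 via (D,nl_idx)
  {CE}: card=1000; try (E,hash)→400, (C,merge)→940, (E,merge)→1020, (C,hash)→1440, (C,nl)→2020, (E,nl)→2100; best=400 via (E,hash)
  {BC}: card=200; try (B,hash)→800, (B,nl_idx)→900, (C,merge)→1200, (B,merge)→1250, (C,hash)→1500, (C,nl)→5050 …(+1); best=800 via (B,hash)
  {AC}: card=160; try (A,nl_idx)→960, (A,hash)→1320, (C,merge)→1520, (A,merge)→1540, (C,hash)→1560, (C,nl)→8080 …(+1); best=960 via (A,nl_idx)
  {CDE}: card=5000; try (E,hash)→2000, (D,hash)→2520, (E,merge)→6420, (E,nl)→11300, (D,merge)→12040, (D,nl_idx)→12400 …(+1); best=2000 via (E,hash)
  {BCD}: card=1000; try (D,hash)→2120, (B,hash)→2400, (D,nl_idx)→3200, (D,merge)→3240, (B,nl_idx)→5300, (B,merge)→6650 …(+2); best=2120 via (D,hash)
  {ACD}: card=800; try (D,hash)→2240, (D,nl_idx)→2880, (A,hash)→2920, (D,merge)→3040, (A,nl_idx)→5600, (A,merge)→6940 …(+2); best=2240 via (D,hash)
  {BCE}: card=2000; try (E,hash)→1200, (B,hash)→2000, (E,merge)→2720, (E,nl)→4800, (B,nl_idx)→8400, (B,merge)→11750 …(+1); best=1200 via (E,hash)
  {ACE}: card=1600; try (E,hash)→1320, (E,merge)→2520, (A,hash)→2520, (E,nl)→4160, (A,nl_idx)→9000, (A,merge)→12040 …(+1); best=1320 via (E,hash)
  {ABC}: card=320; try (B,hash)→1720, (A,hash)→2120, (B,nl_idx)→2240, (A,nl_idx)→2520, (B,merge)→2750, (A,merge)→3240 …(+2); best=1720 via (B,hash)
  {BCDE}: card=10000; try (E,hash)→3320, (D,hash)→4320, (B,hash)→7600, (E,merge)→13240, (E,nl)→22120, (D,nl_idx)→25200 …(+5); best=3320 via (E,hash)
  {ACDE}: card=8000; try (E,hash)→3240, (D,hash)→4040, (A,hash)→8120, (E,merge)→11160, (E,nl)→18240, (D,nl_idx)→20520 …(+5); best=3240 via (E,hash)
  {ABCD}: card=1600; try (D,hash)→3160, (B,hash)→3640, (A,hash)→4240, (D,merge)→5560, (D,nl_idx)→5560, (B,nl_idx)→8640 …(+6); best=3160 via (D,hash)
  {ABCE}: card=3200; try (E,hash)→2240, (B,hash)→3520, (A,hash)→4320, (E,merge)→5040, (E,nl)→8120, (B,nl_idx)→14120 …(+5); best=2240 via (E,hash)
  {ABCDE}: card=16000; try (E,hash)→4960, (D,hash)→6560, (B,hash)→11840, (A,hash)→14440, (E,merge)→22480, (E,nl)→35160 …(+9); best=4960 via (E,hash)

4960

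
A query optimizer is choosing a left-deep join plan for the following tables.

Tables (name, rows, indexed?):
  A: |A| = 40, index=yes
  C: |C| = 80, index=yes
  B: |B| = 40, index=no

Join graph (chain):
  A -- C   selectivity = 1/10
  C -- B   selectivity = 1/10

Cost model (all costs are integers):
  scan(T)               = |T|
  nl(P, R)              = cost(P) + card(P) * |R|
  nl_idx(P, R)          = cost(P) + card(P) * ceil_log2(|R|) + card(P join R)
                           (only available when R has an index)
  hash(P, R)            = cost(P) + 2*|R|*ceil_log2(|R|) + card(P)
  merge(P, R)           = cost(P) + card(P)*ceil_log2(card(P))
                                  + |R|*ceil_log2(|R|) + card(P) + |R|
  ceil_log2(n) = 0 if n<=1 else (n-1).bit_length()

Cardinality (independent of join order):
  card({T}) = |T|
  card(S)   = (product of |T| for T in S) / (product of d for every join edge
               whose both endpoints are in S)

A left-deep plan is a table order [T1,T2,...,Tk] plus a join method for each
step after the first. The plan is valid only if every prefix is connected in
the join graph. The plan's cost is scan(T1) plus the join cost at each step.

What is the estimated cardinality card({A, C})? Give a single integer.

320

Tables in S: A(40), C(80)
Edges inside S: A-C(d=10)
numerator = 40 * 80 = 3200
denominator = 10 = 10
card(S) = 3200 / 10 = 320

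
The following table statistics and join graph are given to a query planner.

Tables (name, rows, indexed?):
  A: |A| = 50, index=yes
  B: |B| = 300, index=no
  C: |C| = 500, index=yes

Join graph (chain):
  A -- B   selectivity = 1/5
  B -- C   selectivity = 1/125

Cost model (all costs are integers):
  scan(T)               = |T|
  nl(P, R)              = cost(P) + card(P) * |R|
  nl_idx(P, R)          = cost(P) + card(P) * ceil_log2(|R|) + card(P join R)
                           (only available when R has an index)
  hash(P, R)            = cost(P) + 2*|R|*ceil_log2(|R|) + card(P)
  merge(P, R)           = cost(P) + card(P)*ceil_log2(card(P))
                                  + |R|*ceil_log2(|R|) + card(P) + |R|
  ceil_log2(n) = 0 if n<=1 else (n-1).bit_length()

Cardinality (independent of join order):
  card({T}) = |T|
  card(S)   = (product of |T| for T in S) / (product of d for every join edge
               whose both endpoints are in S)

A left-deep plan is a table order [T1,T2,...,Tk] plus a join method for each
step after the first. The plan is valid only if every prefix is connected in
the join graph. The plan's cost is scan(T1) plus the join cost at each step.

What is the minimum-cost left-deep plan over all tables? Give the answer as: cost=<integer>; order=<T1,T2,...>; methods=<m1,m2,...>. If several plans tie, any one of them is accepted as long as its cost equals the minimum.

Selinger DP (subsets sized 1..n):
  {A}: scan cost=50, card=50
  {B}: scan cost=300, card=300
  {C}: scan cost=500, card=500
  {AB}: card=3000; try (A,hash)→1200, (B,merge)→3400, (A,merge)→3650, (A,nl_idx)→5100, (B,hash)→5500, (B,nl)→15050 …(+1); best=1200 via (A,hash)
  {BC}: card=1200; try (C,nl_idx)→4200, (B,hash)→6400, (C,merge)→8300, (B,merge)→8500, (C,hash)→9600, (C,nl)→150300 …(+1); best=4200 via (C,nl_idx)
  {ABC}: card=12000; try (A,hash)→6000, (C,hash)→13200, (A,merge)→18950, (A,nl_idx)→23400, (C,nl_idx)→40200, (C,merge)→45200 …(+2); best=6000 via (A,hash)

cost=6000; order=B,C,A; methods=nl_idx,hash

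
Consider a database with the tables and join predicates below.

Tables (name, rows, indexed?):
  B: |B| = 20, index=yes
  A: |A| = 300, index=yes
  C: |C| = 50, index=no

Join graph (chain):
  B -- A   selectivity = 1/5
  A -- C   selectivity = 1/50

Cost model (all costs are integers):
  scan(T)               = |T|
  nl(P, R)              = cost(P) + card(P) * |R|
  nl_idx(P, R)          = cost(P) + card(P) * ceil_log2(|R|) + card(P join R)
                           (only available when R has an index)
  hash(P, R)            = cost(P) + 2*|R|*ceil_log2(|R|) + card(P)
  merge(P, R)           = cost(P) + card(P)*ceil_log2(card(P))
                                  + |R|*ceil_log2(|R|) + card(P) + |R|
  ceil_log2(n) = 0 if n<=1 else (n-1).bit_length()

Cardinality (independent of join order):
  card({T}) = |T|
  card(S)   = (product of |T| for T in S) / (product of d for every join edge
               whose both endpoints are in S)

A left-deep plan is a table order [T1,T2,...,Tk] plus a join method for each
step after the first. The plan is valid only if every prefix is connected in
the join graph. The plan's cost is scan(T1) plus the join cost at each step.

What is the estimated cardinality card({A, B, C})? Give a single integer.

1200

Tables in S: A(300), B(20), C(50)
Edges inside S: B-A(d=5), A-C(d=50)
numerator = 300 * 20 * 50 = 300000
denominator = 5 * 50 = 250
card(S) = 300000 / 250 = 1200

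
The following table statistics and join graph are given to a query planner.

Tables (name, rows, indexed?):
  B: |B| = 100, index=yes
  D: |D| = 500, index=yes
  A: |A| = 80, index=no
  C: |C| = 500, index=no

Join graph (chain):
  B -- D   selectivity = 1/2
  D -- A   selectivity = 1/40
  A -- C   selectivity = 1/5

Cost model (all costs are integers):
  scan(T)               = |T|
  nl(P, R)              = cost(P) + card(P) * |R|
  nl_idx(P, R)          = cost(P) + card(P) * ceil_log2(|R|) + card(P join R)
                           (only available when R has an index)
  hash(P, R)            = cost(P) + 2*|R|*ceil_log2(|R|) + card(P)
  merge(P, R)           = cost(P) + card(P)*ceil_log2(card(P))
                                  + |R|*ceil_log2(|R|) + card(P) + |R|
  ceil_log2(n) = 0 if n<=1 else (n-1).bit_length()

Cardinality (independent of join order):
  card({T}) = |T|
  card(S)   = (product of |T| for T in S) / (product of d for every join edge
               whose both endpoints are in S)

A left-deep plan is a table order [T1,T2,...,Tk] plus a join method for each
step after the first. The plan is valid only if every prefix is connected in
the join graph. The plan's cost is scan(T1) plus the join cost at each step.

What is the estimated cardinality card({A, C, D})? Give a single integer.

Tables in S: A(80), C(500), D(500)
Edges inside S: D-A(d=40), A-C(d=5)
numerator = 80 * 500 * 500 = 20000000
denominator = 40 * 5 = 200
card(S) = 20000000 / 200 = 100000

100000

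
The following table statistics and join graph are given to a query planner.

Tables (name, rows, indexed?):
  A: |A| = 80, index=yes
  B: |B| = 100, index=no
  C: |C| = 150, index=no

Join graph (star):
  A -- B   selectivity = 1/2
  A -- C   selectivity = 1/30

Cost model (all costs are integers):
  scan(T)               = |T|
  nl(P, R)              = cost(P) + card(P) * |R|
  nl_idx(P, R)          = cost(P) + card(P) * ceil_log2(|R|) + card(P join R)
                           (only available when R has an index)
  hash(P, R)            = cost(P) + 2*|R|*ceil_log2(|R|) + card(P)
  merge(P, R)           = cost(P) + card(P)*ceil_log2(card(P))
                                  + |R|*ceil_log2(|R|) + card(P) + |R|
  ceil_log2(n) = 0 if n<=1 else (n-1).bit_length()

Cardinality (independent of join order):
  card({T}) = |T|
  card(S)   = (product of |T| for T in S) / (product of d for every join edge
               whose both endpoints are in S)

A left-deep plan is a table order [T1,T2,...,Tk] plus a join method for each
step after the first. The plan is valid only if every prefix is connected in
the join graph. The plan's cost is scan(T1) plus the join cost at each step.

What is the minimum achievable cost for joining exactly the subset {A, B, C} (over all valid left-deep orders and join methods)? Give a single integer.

3220

Selinger DP over subsets of {A,B,C}:
  {A}: scan cost=80, card=80
  {B}: scan cost=100, card=100
  {C}: scan cost=150, card=150
  {AB}: card=4000; try (A,hash)→1320, (B,merge)→1520, (A,merge)→1540, (B,hash)→1560, (A,nl_idx)→4800, (B,nl)→8080 …(+1); best=1320 via (A,hash)
  {AC}: card=400; try (A,hash)→1420, (A,nl_idx)→1600, (C,merge)→2070, (A,merge)→2140, (C,hash)→2560, (C,nl)→12080 …(+1); best=1420 via (A,hash)
  {ABC}: card=20000; try (B,hash)→3220, (B,merge)→6220, (C,hash)→7720, (B,nl)→41420, (C,merge)→54670, (C,nl)→601320; best=3220 via (B,hash)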